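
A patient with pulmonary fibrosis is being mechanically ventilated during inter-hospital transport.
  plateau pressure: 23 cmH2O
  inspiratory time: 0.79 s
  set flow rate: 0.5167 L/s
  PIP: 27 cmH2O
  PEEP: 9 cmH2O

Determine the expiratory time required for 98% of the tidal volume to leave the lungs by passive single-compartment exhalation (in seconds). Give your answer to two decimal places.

Vt = flow × Ti = 0.5167 L/s × 0.79 s × 1000 mL/L = 408.19 mL.
R = (PIP − Pplat)/V̇ = (27 − 23) / 0.5167 = 4.0/0.5167 = 7.741 cmH2O·s/L.
C = Vt/(Pplat − PEEP) = 408.19 / (23 − 9) = 408.19/14.0 = 29.156 mL/cmH2O.
τ = R × C = 7.741 × 0.02916 L/cmH2O = 0.2257 s.
t = −τ·ln(1 − 0.98) = −0.2257·ln(0.02) = 0.8829 s.

0.88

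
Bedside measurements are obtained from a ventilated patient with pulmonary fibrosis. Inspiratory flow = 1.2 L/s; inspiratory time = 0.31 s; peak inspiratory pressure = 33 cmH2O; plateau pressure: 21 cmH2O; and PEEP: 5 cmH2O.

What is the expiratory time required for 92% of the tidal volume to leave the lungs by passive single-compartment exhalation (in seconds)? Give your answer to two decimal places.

0.59

Vt = flow × Ti = 1.2 L/s × 0.31 s × 1000 mL/L = 372.0 mL.
R = (PIP − Pplat)/V̇ = (33 − 21) / 1.2 = 12.0/1.2 = 10.0 cmH2O·s/L.
C = Vt/(Pplat − PEEP) = 372.0 / (21 − 5) = 372.0/16.0 = 23.25 mL/cmH2O.
τ = R × C = 10.0 × 0.02325 L/cmH2O = 0.2325 s.
t = −τ·ln(1 − 0.92) = −0.2325·ln(0.08) = 0.5872 s.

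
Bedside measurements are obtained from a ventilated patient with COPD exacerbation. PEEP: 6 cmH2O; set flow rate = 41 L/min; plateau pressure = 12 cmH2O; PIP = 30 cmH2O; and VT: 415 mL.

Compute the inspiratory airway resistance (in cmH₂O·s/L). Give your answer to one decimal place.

26.3

Flow: 41 L/min ÷ 60 = 0.6833 L/s.
Raw = (PIP − Pplat) / flow = (30 − 12) / 0.6833 = 18.0 / 0.6833 = 26.343 cmH2O·s/L.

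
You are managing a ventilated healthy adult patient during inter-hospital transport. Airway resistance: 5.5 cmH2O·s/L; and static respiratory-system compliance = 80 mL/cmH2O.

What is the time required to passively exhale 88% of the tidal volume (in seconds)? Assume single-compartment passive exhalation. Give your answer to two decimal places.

τ = R × C = 5.5 × 80 mL/cmH2O = 5.5 × 0.080 L/cmH2O = 0.44 s.
Exhaled fraction f = 1 − e^(−t/τ) → t = −τ·ln(1 − f) = −0.44·ln(0.12) = 0.9329 s.

0.93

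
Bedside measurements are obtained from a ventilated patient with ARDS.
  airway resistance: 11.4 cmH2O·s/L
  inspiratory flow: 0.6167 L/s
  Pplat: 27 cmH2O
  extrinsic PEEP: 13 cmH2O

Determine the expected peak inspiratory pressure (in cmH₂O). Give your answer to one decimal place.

PIP = Pplat + Raw × flow = 27 + 11.4 × 0.6167 = 27 + 7.03 = 34.03 cmH2O.

34.0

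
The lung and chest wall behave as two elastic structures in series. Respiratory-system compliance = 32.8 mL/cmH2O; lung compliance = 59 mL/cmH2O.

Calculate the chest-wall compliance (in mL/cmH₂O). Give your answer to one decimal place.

73.9

1/Ccw = 1/Crs − 1/CL.
1/Ccw = 1/32.8 − 1/59 = 0.01354.
Ccw = 73.855 mL/cmH2O.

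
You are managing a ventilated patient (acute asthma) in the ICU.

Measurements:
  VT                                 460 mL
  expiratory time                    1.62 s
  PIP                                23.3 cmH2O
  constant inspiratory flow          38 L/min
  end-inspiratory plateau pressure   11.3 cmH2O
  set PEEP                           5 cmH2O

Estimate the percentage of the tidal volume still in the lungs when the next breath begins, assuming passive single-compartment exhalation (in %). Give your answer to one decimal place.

Flow: 38 L/min ÷ 60 = 0.6333 L/s.
R = (PIP − Pplat)/V̇ = (23.3 − 11.3) / 0.6333 = 12.0/0.6333 = 18.948 cmH2O·s/L.
C = Vt/(Pplat − PEEP) = 460.0 / (11.3 − 5) = 460.0/6.3 = 73.016 mL/cmH2O.
τ = R × C = 18.948 × 0.07302 L/cmH2O = 1.384 s.
Fraction remaining at end-expiration = e^(−Te/τ) = e^(−1.62/1.384) = 0.3102 → 31.02%.

31.0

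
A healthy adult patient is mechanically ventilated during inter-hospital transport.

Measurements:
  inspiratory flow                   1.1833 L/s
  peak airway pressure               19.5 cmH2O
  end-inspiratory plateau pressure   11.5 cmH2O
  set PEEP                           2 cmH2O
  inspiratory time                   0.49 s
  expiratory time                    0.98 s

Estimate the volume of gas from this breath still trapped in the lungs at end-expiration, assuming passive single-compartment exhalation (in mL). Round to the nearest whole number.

54

Vt = flow × Ti = 1.1833 L/s × 0.49 s × 1000 mL/L = 579.82 mL.
R = (PIP − Pplat)/V̇ = (19.5 − 11.5) / 1.1833 = 8.0/1.1833 = 6.761 cmH2O·s/L.
C = Vt/(Pplat − PEEP) = 579.82 / (11.5 − 2) = 579.82/9.5 = 61.034 mL/cmH2O.
τ = R × C = 6.761 × 0.06103 L/cmH2O = 0.4126 s.
Fraction remaining = e^(−Te/τ) = e^(−0.98/0.4126) = 0.093.
Trapped volume = 579.82 × 0.093 = 53.923 mL.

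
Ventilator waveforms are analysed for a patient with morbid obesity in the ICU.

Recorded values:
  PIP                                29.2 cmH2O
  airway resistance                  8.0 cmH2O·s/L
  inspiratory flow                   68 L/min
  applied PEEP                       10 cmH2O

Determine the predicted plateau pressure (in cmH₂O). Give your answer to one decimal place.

Flow: 68 L/min ÷ 60 = 1.1333 L/s.
Pplat = PIP − Raw × flow = 29.2 − 8.0 × 1.1333 = 29.2 − 9.066 = 20.134 cmH2O.

20.1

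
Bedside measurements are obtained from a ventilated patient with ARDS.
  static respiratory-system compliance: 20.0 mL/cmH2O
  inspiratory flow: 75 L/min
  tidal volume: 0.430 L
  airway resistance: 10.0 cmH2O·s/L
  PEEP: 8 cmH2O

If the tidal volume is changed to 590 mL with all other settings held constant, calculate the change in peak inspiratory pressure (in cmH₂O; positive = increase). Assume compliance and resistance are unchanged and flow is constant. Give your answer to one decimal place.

PIP = Vt/C + R·V̇ + PEEP (constant-flow equation of motion).
Only the elastic term changes: ΔPIP = ΔVt / C = (590 − 430) / 20.0 = 8.0 cmH2O.

8.0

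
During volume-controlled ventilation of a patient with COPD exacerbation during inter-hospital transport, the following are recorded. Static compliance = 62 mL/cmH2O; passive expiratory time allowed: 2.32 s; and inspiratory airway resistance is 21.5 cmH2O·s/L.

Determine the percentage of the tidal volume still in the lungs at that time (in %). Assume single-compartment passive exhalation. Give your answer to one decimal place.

τ = R × C = 21.5 × 62 mL/cmH2O = 21.5 × 0.062 L/cmH2O = 1.333 s.
Passive exhalation: V(t)/V₀ = e^(−t/τ) = e^(−2.32/1.333) = 0.1754.
Fraction remaining = 0.1754 → 17.54%.

17.5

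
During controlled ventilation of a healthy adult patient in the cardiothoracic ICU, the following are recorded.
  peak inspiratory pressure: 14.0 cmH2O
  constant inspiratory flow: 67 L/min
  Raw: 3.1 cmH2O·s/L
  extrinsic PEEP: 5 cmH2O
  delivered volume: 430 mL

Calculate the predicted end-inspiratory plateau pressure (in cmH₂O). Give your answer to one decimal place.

Flow: 67 L/min ÷ 60 = 1.1167 L/s.
Pplat = PIP − Raw × flow = 14.0 − 3.1 × 1.1167 = 14.0 − 3.462 = 10.538 cmH2O.

10.5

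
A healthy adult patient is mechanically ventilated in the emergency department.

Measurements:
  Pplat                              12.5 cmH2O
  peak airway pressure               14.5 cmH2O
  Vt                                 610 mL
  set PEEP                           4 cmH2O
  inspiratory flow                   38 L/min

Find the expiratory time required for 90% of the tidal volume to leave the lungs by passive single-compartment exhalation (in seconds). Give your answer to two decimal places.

0.52

Flow: 38 L/min ÷ 60 = 0.6333 L/s.
R = (PIP − Pplat)/V̇ = (14.5 − 12.5) / 0.6333 = 2.0/0.6333 = 3.158 cmH2O·s/L.
C = Vt/(Pplat − PEEP) = 610.0 / (12.5 − 4) = 610.0/8.5 = 71.765 mL/cmH2O.
τ = R × C = 3.158 × 0.07177 L/cmH2O = 0.2266 s.
t = −τ·ln(1 − 0.90) = −0.2266·ln(0.1) = 0.5218 s.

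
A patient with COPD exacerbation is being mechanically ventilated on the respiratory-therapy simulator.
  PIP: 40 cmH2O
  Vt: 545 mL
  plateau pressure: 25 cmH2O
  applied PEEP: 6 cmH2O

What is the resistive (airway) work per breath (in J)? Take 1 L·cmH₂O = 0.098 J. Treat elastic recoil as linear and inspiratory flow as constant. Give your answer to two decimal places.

0.80

With constant inspiratory flow the resistive pressure is constant at PIP − Pplat = 40 − 25 = 15.0 cmH2O, so resistive work = 15.0 × 0.545 = 8.175 L·cmH2O.
× 0.098 J/(L·cmH2O) → 0.8012 J.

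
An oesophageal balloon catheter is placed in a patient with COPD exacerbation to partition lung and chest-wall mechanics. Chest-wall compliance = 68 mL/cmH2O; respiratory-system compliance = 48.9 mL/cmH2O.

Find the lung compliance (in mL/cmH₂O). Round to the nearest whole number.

174

1/CL = 1/Crs − 1/Ccw.
1/CL = 1/48.9 − 1/68 = 0.005744.
CL = 174.09 mL/cmH2O.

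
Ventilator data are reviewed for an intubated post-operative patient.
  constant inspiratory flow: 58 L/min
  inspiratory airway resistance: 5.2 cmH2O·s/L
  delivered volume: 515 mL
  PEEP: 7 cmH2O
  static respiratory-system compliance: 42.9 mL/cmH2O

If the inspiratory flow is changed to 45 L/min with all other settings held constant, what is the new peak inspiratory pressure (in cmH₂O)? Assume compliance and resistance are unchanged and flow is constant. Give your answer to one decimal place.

22.9

Flow: 58 L/min ÷ 60 = 0.9667 L/s.
New flow: 45 L/min ÷ 60 = 0.75 L/s.
PIP = Vt/C + R·V̇ + PEEP (constant-flow equation of motion).
Only the resistive term changes: ΔPIP = R × ΔV̇ = 5.2 × (0.75 − 0.9667) = 5.2 × -0.2167 = -1.127 cmH2O.
Original PIP = 515/42.9 + 5.2×0.9667 + 7 = 24.032 cmH2O; new PIP = 24.032 + (-1.127) = 22.905 cmH2O.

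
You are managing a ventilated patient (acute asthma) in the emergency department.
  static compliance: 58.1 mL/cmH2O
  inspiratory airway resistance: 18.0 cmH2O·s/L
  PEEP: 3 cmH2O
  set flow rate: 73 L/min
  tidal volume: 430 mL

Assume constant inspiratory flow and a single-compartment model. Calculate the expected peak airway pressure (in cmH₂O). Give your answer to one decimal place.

Flow: 73 L/min ÷ 60 = 1.2167 L/s.
Equation of motion (constant flow): PIP = Vt/C + R·V̇ + PEEP.
PIP = 430/58.1 + 18.0×1.2167 + 3 = 7.401 + 21.901 + 3 = 32.302 cmH2O.

32.3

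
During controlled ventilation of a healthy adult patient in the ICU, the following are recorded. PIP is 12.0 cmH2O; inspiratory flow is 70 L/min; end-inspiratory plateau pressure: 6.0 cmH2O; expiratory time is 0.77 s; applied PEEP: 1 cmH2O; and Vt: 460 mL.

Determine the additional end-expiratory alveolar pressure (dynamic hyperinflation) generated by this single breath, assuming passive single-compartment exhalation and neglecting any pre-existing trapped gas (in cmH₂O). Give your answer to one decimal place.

1.0

Flow: 70 L/min ÷ 60 = 1.1667 L/s.
R = (PIP − Pplat)/V̇ = (12.0 − 6.0) / 1.1667 = 6.0/1.1667 = 5.143 cmH2O·s/L.
C = Vt/(Pplat − PEEP) = 460.0 / (6.0 − 1) = 460.0/5.0 = 92.0 mL/cmH2O.
τ = R × C = 5.143 × 0.092 L/cmH2O = 0.4732 s.
Fraction remaining = e^(−Te/τ) = e^(−0.77/0.4732) = 0.1965; trapped volume = 460.0 × 0.1965 = 90.39 mL.
Additional alveolar pressure from trapping ≈ V_trapped / C = 90.39 / 92.0 = 0.9825 cmH2O.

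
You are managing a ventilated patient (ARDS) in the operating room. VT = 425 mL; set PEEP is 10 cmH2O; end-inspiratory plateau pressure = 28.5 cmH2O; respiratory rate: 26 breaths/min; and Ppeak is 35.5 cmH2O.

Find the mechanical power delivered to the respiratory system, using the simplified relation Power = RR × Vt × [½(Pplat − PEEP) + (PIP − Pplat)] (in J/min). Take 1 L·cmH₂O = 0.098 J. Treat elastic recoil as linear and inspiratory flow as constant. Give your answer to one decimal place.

Per-breath work = Vt × [½(Pplat−PEEP) + (PIP−Pplat)] = 0.425 × [0.5×18.5 + 7.0] = 0.425 × 16.25 = 6.906 L·cmH2O.
Power = 26 × 6.906 = 179.56 L·cmH2O/min.
× 0.098 J/(L·cmH2O) → 17.597 J/min.

17.6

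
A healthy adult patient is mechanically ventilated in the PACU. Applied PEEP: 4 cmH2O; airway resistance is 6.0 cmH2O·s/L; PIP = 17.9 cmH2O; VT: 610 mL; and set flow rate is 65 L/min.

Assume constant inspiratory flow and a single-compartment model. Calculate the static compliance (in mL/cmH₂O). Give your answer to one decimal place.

Flow: 65 L/min ÷ 60 = 1.0833 L/s.
Equation of motion (constant flow): PIP = Vt/C + R·V̇ + PEEP.
Vt/C = PIP − R·V̇ − PEEP = 17.9 − 6.0×1.0833 − 4 = 17.9 − 6.5 − 4 = 7.4 cmH2O.
C = Vt / 7.4 = 610 / 7.4 = 82.432 mL/cmH2O.

82.4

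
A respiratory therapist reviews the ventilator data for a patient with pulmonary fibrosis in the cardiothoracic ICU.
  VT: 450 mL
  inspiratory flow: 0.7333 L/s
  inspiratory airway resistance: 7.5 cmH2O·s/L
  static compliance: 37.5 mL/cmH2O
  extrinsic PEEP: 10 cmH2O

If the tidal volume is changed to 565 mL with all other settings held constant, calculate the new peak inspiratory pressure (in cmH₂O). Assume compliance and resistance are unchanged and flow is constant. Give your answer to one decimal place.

30.6

PIP = Vt/C + R·V̇ + PEEP (constant-flow equation of motion).
Only the elastic term changes: ΔPIP = ΔVt / C = (565 − 450) / 37.5 = 3.067 cmH2O.
Original PIP = 450/37.5 + 7.5×0.7333 + 10 = 27.5 cmH2O; new PIP = 27.5 + (3.067) = 30.567 cmH2O.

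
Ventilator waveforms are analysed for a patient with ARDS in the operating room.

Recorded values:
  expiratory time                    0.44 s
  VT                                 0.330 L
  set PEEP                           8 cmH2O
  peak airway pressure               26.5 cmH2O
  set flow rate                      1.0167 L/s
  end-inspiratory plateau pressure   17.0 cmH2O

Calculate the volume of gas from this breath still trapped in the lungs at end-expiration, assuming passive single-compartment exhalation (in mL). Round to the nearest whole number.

R = (PIP − Pplat)/V̇ = (26.5 − 17.0) / 1.0167 = 9.5/1.0167 = 9.344 cmH2O·s/L.
C = Vt/(Pplat − PEEP) = 330.0 / (17.0 − 8) = 330.0/9.0 = 36.667 mL/cmH2O.
τ = R × C = 9.344 × 0.03667 L/cmH2O = 0.3426 s.
Fraction remaining = e^(−Te/τ) = e^(−0.44/0.3426) = 0.2768.
Trapped volume = 330.0 × 0.2768 = 91.344 mL.

91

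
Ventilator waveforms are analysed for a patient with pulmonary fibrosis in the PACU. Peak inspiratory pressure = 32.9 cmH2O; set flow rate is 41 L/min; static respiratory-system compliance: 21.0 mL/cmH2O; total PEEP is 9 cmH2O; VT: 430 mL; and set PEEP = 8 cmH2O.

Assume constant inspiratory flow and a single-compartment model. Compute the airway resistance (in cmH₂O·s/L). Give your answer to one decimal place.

Flow: 41 L/min ÷ 60 = 0.6833 L/s.
Total PEEP = 9 cmH2O (set 8 + intrinsic 1); this is the baseline alveolar pressure.
Equation of motion (constant flow): PIP = Vt/C + R·V̇ + PEEP.
R·V̇ = PIP − Vt/C − PEEP = 32.9 − 430/21.0 − 9 = 32.9 − 20.476 − 9 = 3.424 cmH2O.
R = 3.424 / 0.6833 = 5.011 cmH2O·s/L.

5.0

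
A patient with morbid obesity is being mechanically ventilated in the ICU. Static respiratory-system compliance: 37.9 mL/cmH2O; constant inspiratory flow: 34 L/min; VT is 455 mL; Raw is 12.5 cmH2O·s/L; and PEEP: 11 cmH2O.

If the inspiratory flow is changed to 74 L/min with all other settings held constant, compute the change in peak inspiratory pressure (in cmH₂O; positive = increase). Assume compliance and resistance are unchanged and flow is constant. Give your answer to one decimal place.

Flow: 34 L/min ÷ 60 = 0.5667 L/s.
New flow: 74 L/min ÷ 60 = 1.2333 L/s.
PIP = Vt/C + R·V̇ + PEEP (constant-flow equation of motion).
Only the resistive term changes: ΔPIP = R × ΔV̇ = 12.5 × (1.2333 − 0.5667) = 12.5 × 0.6666 = 8.333 cmH2O.

8.3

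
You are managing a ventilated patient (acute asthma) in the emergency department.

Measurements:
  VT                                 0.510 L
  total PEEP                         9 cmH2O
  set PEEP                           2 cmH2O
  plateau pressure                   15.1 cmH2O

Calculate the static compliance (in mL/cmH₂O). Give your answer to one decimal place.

83.6

End-expiratory occlusion gives total PEEP = 9 cmH2O (intrinsic PEEP = 9 − 2 = 7). Use total PEEP for the elastic gradient.
Cstat = Vt / (Pplat − PEEPtotal) = 510 / (15.1 − 9) = 510 / 6.1 = 83.607 mL/cmH2O.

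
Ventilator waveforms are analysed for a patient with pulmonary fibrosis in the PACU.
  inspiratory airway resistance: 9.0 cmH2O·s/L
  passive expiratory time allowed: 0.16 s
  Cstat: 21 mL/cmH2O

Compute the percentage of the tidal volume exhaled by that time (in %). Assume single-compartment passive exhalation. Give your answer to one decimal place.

τ = R × C = 9.0 × 21 mL/cmH2O = 9.0 × 0.021 L/cmH2O = 0.189 s.
Passive exhalation: V(t)/V₀ = e^(−t/τ) = e^(−0.16/0.189) = 0.4289.
Fraction exhaled = 1 − 0.4289 = 0.5711 → 57.11%.

57.1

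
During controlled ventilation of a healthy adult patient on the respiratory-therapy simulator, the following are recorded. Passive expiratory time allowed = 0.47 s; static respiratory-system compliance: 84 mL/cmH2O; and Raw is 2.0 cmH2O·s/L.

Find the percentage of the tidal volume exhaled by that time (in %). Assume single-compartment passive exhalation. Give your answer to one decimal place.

τ = R × C = 2.0 × 84 mL/cmH2O = 2.0 × 0.084 L/cmH2O = 0.168 s.
Passive exhalation: V(t)/V₀ = e^(−t/τ) = e^(−0.47/0.168) = 0.06096.
Fraction exhaled = 1 − 0.06096 = 0.939 → 93.9%.

93.9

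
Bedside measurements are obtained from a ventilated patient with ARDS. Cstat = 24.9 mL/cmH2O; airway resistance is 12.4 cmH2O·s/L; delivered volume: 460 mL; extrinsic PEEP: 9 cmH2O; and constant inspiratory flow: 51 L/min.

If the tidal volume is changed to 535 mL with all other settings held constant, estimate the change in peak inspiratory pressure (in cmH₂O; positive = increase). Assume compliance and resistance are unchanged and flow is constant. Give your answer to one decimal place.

3.0

PIP = Vt/C + R·V̇ + PEEP (constant-flow equation of motion).
Only the elastic term changes: ΔPIP = ΔVt / C = (535 − 460) / 24.9 = 3.012 cmH2O.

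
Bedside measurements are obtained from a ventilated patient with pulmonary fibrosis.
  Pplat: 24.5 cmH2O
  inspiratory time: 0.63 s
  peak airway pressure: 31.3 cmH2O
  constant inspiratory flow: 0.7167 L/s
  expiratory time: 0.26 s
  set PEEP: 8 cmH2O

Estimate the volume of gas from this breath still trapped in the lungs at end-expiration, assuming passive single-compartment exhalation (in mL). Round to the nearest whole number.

Vt = flow × Ti = 0.7167 L/s × 0.63 s × 1000 mL/L = 451.52 mL.
R = (PIP − Pplat)/V̇ = (31.3 − 24.5) / 0.7167 = 6.8/0.7167 = 9.488 cmH2O·s/L.
C = Vt/(Pplat − PEEP) = 451.52 / (24.5 − 8) = 451.52/16.5 = 27.365 mL/cmH2O.
τ = R × C = 9.488 × 0.02737 L/cmH2O = 0.2597 s.
Fraction remaining = e^(−Te/τ) = e^(−0.26/0.2597) = 0.3675.
Trapped volume = 451.52 × 0.3675 = 165.93 mL.

166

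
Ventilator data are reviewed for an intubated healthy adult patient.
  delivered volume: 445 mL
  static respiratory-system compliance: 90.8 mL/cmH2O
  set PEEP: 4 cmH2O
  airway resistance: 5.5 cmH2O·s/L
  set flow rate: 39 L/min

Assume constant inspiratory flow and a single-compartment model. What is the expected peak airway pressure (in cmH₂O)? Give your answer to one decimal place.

12.5

Flow: 39 L/min ÷ 60 = 0.65 L/s.
Equation of motion (constant flow): PIP = Vt/C + R·V̇ + PEEP.
PIP = 445/90.8 + 5.5×0.65 + 4 = 4.901 + 3.575 + 4 = 12.476 cmH2O.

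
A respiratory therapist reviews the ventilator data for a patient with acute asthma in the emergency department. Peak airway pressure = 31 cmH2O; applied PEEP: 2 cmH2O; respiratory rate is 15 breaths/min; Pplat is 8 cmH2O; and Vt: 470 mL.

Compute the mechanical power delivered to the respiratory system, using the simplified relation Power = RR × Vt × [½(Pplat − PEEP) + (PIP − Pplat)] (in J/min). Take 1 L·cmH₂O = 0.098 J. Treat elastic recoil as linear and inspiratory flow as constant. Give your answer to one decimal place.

18.0

Per-breath work = Vt × [½(Pplat−PEEP) + (PIP−Pplat)] = 0.470 × [0.5×6.0 + 23.0] = 0.470 × 26.0 = 12.22 L·cmH2O.
Power = 15 × 12.22 = 183.3 L·cmH2O/min.
× 0.098 J/(L·cmH2O) → 17.963 J/min.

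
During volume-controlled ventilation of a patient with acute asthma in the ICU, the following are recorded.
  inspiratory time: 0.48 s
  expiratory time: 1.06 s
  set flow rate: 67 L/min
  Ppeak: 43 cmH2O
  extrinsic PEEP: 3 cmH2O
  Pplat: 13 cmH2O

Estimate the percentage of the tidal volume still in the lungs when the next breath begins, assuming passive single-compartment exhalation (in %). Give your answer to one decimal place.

Flow: 67 L/min ÷ 60 = 1.1167 L/s.
Vt = flow × Ti = 1.1167 L/s × 0.48 s × 1000 mL/L = 536.02 mL.
R = (PIP − Pplat)/V̇ = (43 − 13) / 1.1167 = 30.0/1.1167 = 26.865 cmH2O·s/L.
C = Vt/(Pplat − PEEP) = 536.02 / (13 − 3) = 536.02/10.0 = 53.602 mL/cmH2O.
τ = R × C = 26.865 × 0.0536 L/cmH2O = 1.44 s.
Fraction remaining at end-expiration = e^(−Te/τ) = e^(−1.06/1.44) = 0.479 → 47.9%.

47.9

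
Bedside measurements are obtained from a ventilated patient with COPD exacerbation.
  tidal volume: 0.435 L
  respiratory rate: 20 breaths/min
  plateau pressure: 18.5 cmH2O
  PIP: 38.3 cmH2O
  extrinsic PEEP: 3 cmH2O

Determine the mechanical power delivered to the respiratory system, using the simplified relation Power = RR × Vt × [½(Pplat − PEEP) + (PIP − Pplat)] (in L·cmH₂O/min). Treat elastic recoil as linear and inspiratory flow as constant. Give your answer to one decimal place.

Per-breath work = Vt × [½(Pplat−PEEP) + (PIP−Pplat)] = 0.435 × [0.5×15.5 + 19.8] = 0.435 × 27.55 = 11.984 L·cmH2O.
Power = 20 × 11.984 = 239.68 L·cmH2O/min.

239.7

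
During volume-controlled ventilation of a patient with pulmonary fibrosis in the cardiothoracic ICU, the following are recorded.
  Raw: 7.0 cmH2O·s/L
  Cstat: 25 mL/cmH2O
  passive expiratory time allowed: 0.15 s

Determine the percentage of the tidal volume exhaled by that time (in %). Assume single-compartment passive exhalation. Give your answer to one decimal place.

τ = R × C = 7.0 × 25 mL/cmH2O = 7.0 × 0.025 L/cmH2O = 0.175 s.
Passive exhalation: V(t)/V₀ = e^(−t/τ) = e^(−0.15/0.175) = 0.4244.
Fraction exhaled = 1 − 0.4244 = 0.5756 → 57.56%.

57.6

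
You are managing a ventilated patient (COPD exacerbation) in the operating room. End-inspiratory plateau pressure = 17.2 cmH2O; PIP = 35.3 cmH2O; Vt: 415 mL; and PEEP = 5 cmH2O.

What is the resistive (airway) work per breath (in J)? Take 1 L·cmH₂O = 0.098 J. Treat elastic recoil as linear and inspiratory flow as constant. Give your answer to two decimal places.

With constant inspiratory flow the resistive pressure is constant at PIP − Pplat = 35.3 − 17.2 = 18.1 cmH2O, so resistive work = 18.1 × 0.415 = 7.512 L·cmH2O.
× 0.098 J/(L·cmH2O) → 0.7362 J.

0.74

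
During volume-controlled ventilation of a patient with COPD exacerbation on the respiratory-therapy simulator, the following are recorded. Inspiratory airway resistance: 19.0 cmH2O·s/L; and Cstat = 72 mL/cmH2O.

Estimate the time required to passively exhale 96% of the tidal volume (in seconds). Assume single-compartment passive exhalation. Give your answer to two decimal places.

τ = R × C = 19.0 × 72 mL/cmH2O = 19.0 × 0.072 L/cmH2O = 1.368 s.
Exhaled fraction f = 1 − e^(−t/τ) → t = −τ·ln(1 − f) = −1.368·ln(0.04) = 4.403 s.

4.40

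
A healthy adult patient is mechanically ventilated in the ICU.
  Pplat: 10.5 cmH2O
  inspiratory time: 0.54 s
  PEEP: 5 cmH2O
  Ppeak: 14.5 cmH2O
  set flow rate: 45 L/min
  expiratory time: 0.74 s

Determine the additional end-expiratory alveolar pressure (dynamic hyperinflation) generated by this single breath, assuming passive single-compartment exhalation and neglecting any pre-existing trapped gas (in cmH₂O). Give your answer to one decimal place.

0.8

Flow: 45 L/min ÷ 60 = 0.75 L/s.
Vt = flow × Ti = 0.75 L/s × 0.54 s × 1000 mL/L = 405.0 mL.
R = (PIP − Pplat)/V̇ = (14.5 − 10.5) / 0.75 = 4.0/0.75 = 5.333 cmH2O·s/L.
C = Vt/(Pplat − PEEP) = 405.0 / (10.5 − 5) = 405.0/5.5 = 73.636 mL/cmH2O.
τ = R × C = 5.333 × 0.07364 L/cmH2O = 0.3927 s.
Fraction remaining = e^(−Te/τ) = e^(−0.74/0.3927) = 0.1519; trapped volume = 405.0 × 0.1519 = 61.52 mL.
Additional alveolar pressure from trapping ≈ V_trapped / C = 61.52 / 73.636 = 0.8355 cmH2O.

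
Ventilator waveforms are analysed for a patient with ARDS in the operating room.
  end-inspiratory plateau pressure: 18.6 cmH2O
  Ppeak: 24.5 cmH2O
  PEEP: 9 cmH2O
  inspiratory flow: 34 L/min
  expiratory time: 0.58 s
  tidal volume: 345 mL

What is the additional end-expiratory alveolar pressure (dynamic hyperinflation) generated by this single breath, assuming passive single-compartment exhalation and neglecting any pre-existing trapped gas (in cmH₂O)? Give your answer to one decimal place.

2.0

Flow: 34 L/min ÷ 60 = 0.5667 L/s.
R = (PIP − Pplat)/V̇ = (24.5 − 18.6) / 0.5667 = 5.9/0.5667 = 10.411 cmH2O·s/L.
C = Vt/(Pplat − PEEP) = 345.0 / (18.6 − 9) = 345.0/9.6 = 35.938 mL/cmH2O.
τ = R × C = 10.411 × 0.03594 L/cmH2O = 0.3742 s.
Fraction remaining = e^(−Te/τ) = e^(−0.58/0.3742) = 0.2123; trapped volume = 345.0 × 0.2123 = 73.244 mL.
Additional alveolar pressure from trapping ≈ V_trapped / C = 73.244 / 35.938 = 2.038 cmH2O.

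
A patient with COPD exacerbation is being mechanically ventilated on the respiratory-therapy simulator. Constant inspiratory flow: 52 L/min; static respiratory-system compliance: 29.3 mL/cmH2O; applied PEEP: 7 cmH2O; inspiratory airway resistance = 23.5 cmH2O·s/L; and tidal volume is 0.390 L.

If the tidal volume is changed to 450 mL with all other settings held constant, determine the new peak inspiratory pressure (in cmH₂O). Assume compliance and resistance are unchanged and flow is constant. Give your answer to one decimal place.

Flow: 52 L/min ÷ 60 = 0.8667 L/s.
PIP = Vt/C + R·V̇ + PEEP (constant-flow equation of motion).
Only the elastic term changes: ΔPIP = ΔVt / C = (450 − 390) / 29.3 = 2.048 cmH2O.
Original PIP = 390/29.3 + 23.5×0.8667 + 7 = 40.678 cmH2O; new PIP = 40.678 + (2.048) = 42.726 cmH2O.

42.7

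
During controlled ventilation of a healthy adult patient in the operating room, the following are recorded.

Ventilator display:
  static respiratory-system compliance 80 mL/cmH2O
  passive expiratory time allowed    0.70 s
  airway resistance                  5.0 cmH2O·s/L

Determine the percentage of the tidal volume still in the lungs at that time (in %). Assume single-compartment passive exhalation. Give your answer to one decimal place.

17.4

τ = R × C = 5.0 × 80 mL/cmH2O = 5.0 × 0.080 L/cmH2O = 0.4 s.
Passive exhalation: V(t)/V₀ = e^(−t/τ) = e^(−0.70/0.4) = 0.1738.
Fraction remaining = 0.1738 → 17.38%.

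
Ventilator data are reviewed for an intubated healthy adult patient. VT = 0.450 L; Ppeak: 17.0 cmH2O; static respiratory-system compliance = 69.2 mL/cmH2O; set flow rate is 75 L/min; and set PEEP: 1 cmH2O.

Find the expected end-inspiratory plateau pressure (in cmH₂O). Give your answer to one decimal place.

Pplat = PEEP + Vt / Cstat = 1 + 450 / 69.2 = 1 + 6.503 = 7.503 cmH2O.

7.5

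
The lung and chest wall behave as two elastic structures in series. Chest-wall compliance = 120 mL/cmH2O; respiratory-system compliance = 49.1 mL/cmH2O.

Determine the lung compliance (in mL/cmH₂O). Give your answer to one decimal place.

83.1

1/CL = 1/Crs − 1/Ccw.
1/CL = 1/49.1 − 1/120 = 0.01203.
CL = 83.126 mL/cmH2O.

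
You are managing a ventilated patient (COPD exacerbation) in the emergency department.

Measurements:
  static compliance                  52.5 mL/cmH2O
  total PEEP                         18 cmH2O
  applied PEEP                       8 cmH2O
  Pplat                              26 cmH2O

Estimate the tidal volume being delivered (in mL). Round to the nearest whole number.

End-expiratory occlusion gives total PEEP = 18 cmH2O (intrinsic PEEP = 18 − 8 = 10). Use total PEEP for the elastic gradient.
Vt = Cstat × (Pplat − PEEPtotal) = 52.5 × (26 − 18) = 52.5 × 8.0 = 420.0 mL.

420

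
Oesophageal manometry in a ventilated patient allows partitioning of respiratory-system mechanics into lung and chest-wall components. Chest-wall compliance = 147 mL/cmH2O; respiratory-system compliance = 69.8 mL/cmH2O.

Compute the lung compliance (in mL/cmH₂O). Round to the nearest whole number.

1/CL = 1/Crs − 1/Ccw.
1/CL = 1/69.8 − 1/147 = 0.007524.
CL = 132.91 mL/cmH2O.

133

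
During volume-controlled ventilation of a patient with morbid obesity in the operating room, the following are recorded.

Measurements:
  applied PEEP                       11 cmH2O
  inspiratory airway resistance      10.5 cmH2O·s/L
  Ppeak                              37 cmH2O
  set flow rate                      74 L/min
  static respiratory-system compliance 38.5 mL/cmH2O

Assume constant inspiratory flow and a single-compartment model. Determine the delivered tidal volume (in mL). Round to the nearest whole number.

Flow: 74 L/min ÷ 60 = 1.2333 L/s.
Equation of motion (constant flow): PIP = Vt/C + R·V̇ + PEEP.
Vt/C = PIP − R·V̇ − PEEP = 37 − 12.95 − 11 = 13.05 cmH2O.
Vt = C × 13.05 = 38.5 × 13.05 = 502.43 mL.

502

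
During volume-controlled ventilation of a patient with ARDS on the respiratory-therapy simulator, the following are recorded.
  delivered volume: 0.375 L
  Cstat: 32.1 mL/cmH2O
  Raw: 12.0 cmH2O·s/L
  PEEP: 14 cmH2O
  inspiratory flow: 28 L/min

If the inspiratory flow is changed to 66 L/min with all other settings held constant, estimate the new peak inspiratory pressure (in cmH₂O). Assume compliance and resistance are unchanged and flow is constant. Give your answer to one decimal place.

Flow: 28 L/min ÷ 60 = 0.4667 L/s.
New flow: 66 L/min ÷ 60 = 1.1 L/s.
PIP = Vt/C + R·V̇ + PEEP (constant-flow equation of motion).
Only the resistive term changes: ΔPIP = R × ΔV̇ = 12.0 × (1.1 − 0.4667) = 12.0 × 0.6333 = 7.6 cmH2O.
Original PIP = 375/32.1 + 12.0×0.4667 + 14 = 31.283 cmH2O; new PIP = 31.283 + (7.6) = 38.883 cmH2O.

38.9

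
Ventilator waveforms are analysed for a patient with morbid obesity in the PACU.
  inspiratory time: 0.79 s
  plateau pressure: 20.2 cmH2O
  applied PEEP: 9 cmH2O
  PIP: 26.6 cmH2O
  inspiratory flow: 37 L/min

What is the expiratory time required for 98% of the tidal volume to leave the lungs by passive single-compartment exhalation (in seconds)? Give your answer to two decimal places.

Flow: 37 L/min ÷ 60 = 0.6167 L/s.
Vt = flow × Ti = 0.6167 L/s × 0.79 s × 1000 mL/L = 487.19 mL.
R = (PIP − Pplat)/V̇ = (26.6 − 20.2) / 0.6167 = 6.4/0.6167 = 10.378 cmH2O·s/L.
C = Vt/(Pplat − PEEP) = 487.19 / (20.2 − 9) = 487.19/11.2 = 43.499 mL/cmH2O.
τ = R × C = 10.378 × 0.0435 L/cmH2O = 0.4514 s.
t = −τ·ln(1 − 0.98) = −0.4514·ln(0.02) = 1.766 s.

1.77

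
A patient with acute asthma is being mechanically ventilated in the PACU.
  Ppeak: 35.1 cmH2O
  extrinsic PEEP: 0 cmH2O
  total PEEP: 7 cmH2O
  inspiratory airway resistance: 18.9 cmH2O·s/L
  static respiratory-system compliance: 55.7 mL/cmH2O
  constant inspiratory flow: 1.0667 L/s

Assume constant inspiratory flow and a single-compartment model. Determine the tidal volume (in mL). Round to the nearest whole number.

442

Total PEEP = 7 cmH2O (set 0 + intrinsic 7); this is the baseline alveolar pressure.
Equation of motion (constant flow): PIP = Vt/C + R·V̇ + PEEP.
Vt/C = PIP − R·V̇ − PEEP = 35.1 − 20.161 − 7 = 7.939 cmH2O.
Vt = C × 7.939 = 55.7 × 7.939 = 442.2 mL.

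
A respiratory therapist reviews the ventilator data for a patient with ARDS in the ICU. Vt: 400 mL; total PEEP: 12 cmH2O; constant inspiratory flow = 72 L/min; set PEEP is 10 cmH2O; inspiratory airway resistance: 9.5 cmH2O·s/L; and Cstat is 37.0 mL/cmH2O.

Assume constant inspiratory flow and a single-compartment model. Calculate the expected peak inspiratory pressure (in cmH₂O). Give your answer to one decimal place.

34.2

Flow: 72 L/min ÷ 60 = 1.2 L/s.
Total PEEP = 12 cmH2O (set 10 + intrinsic 2); this is the baseline alveolar pressure.
Equation of motion (constant flow): PIP = Vt/C + R·V̇ + PEEP.
PIP = 400/37.0 + 9.5×1.2 + 12 = 10.811 + 11.4 + 12 = 34.211 cmH2O.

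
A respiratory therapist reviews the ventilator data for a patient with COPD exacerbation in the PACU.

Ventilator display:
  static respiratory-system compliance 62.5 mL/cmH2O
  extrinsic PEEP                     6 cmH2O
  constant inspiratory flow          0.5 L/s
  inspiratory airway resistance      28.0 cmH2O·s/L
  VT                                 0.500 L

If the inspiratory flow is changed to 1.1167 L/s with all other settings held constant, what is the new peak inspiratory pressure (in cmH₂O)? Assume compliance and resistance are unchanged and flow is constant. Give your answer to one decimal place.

PIP = Vt/C + R·V̇ + PEEP (constant-flow equation of motion).
Only the resistive term changes: ΔPIP = R × ΔV̇ = 28.0 × (1.1167 − 0.5) = 28.0 × 0.6167 = 17.268 cmH2O.
Original PIP = 500/62.5 + 28.0×0.5 + 6 = 28.0 cmH2O; new PIP = 28.0 + (17.268) = 45.268 cmH2O.

45.3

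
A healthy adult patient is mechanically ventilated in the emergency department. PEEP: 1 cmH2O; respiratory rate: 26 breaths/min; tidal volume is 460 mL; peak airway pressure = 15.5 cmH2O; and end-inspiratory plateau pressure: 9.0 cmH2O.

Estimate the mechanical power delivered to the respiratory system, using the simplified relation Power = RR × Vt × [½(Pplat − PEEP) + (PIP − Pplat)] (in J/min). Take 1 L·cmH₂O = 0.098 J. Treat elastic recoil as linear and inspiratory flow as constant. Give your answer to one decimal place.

12.3

Per-breath work = Vt × [½(Pplat−PEEP) + (PIP−Pplat)] = 0.460 × [0.5×8.0 + 6.5] = 0.460 × 10.5 = 4.83 L·cmH2O.
Power = 26 × 4.83 = 125.58 L·cmH2O/min.
× 0.098 J/(L·cmH2O) → 12.307 J/min.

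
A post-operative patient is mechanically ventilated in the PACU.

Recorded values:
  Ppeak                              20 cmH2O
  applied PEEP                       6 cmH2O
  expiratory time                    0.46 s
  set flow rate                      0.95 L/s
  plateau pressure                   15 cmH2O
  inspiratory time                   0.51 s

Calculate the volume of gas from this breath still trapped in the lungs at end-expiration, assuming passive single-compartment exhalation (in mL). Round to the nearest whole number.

Vt = flow × Ti = 0.95 L/s × 0.51 s × 1000 mL/L = 484.5 mL.
R = (PIP − Pplat)/V̇ = (20 − 15) / 0.95 = 5.0/0.95 = 5.263 cmH2O·s/L.
C = Vt/(Pplat − PEEP) = 484.5 / (15 − 6) = 484.5/9.0 = 53.833 mL/cmH2O.
τ = R × C = 5.263 × 0.05383 L/cmH2O = 0.2833 s.
Fraction remaining = e^(−Te/τ) = e^(−0.46/0.2833) = 0.1972.
Trapped volume = 484.5 × 0.1972 = 95.543 mL.

96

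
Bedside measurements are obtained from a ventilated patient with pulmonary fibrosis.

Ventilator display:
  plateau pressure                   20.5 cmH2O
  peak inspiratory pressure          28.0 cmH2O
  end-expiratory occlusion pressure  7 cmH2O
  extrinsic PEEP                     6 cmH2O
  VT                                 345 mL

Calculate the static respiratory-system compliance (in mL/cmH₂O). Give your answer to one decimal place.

End-expiratory occlusion gives total PEEP = 7 cmH2O (intrinsic PEEP = 7 − 6 = 1). Use total PEEP for the elastic gradient.
Cstat = Vt / (Pplat − PEEPtotal) = 345 / (20.5 − 7) = 345 / 13.5 = 25.556 mL/cmH2O.

25.6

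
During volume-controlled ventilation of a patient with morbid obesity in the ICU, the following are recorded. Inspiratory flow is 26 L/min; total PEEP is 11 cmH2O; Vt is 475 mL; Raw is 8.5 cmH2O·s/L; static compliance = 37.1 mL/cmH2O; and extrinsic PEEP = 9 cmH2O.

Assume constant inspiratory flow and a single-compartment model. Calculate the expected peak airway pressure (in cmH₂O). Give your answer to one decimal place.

Flow: 26 L/min ÷ 60 = 0.4333 L/s.
Total PEEP = 11 cmH2O (set 9 + intrinsic 2); this is the baseline alveolar pressure.
Equation of motion (constant flow): PIP = Vt/C + R·V̇ + PEEP.
PIP = 475/37.1 + 8.5×0.4333 + 11 = 12.803 + 3.683 + 11 = 27.486 cmH2O.

27.5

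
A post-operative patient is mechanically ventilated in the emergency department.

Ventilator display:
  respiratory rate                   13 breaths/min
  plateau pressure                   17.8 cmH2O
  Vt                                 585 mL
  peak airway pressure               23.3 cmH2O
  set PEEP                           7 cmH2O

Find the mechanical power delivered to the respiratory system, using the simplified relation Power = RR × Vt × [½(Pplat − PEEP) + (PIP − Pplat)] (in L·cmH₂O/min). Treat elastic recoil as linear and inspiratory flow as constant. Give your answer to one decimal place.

82.9

Per-breath work = Vt × [½(Pplat−PEEP) + (PIP−Pplat)] = 0.585 × [0.5×10.8 + 5.5] = 0.585 × 10.9 = 6.377 L·cmH2O.
Power = 13 × 6.377 = 82.901 L·cmH2O/min.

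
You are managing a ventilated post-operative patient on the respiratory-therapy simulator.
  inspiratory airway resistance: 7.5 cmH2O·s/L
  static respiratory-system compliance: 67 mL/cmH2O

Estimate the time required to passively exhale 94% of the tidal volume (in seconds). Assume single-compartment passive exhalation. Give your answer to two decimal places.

τ = R × C = 7.5 × 67 mL/cmH2O = 7.5 × 0.067 L/cmH2O = 0.5025 s.
Exhaled fraction f = 1 − e^(−t/τ) → t = −τ·ln(1 − f) = −0.5025·ln(0.06) = 1.414 s.

1.41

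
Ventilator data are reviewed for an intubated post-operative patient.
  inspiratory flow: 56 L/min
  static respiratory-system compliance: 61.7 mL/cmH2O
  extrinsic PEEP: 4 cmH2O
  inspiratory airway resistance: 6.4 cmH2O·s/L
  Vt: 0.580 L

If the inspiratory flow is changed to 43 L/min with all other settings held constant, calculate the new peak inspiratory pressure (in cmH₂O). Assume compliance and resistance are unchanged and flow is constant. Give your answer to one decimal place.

18.0

Flow: 56 L/min ÷ 60 = 0.9333 L/s.
New flow: 43 L/min ÷ 60 = 0.7167 L/s.
PIP = Vt/C + R·V̇ + PEEP (constant-flow equation of motion).
Only the resistive term changes: ΔPIP = R × ΔV̇ = 6.4 × (0.7167 − 0.9333) = 6.4 × -0.2166 = -1.386 cmH2O.
Original PIP = 580/61.7 + 6.4×0.9333 + 4 = 19.373 cmH2O; new PIP = 19.373 + (-1.386) = 17.987 cmH2O.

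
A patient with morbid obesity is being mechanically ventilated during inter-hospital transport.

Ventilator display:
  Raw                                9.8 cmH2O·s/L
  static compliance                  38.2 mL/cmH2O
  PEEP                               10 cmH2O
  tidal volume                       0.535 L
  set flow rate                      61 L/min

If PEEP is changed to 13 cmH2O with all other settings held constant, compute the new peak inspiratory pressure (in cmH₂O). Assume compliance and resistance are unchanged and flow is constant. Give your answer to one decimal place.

37.0

Flow: 61 L/min ÷ 60 = 1.0167 L/s.
PIP = Vt/C + R·V̇ + PEEP (constant-flow equation of motion).
Only the baseline term changes: ΔPIP = ΔPEEP = 13 − 10 = 3.0 cmH2O.
Original PIP = 535/38.2 + 9.8×1.0167 + 10 = 33.969 cmH2O; new PIP = 33.969 + (3.0) = 36.969 cmH2O.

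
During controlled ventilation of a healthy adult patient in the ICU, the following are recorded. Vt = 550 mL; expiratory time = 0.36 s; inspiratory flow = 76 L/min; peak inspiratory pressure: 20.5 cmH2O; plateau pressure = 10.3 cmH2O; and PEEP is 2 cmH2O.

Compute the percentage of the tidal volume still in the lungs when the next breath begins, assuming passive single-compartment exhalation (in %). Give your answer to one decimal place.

50.9

Flow: 76 L/min ÷ 60 = 1.2667 L/s.
R = (PIP − Pplat)/V̇ = (20.5 − 10.3) / 1.2667 = 10.2/1.2667 = 8.052 cmH2O·s/L.
C = Vt/(Pplat − PEEP) = 550.0 / (10.3 − 2) = 550.0/8.3 = 66.265 mL/cmH2O.
τ = R × C = 8.052 × 0.06627 L/cmH2O = 0.5336 s.
Fraction remaining at end-expiration = e^(−Te/τ) = e^(−0.36/0.5336) = 0.5093 → 50.93%.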